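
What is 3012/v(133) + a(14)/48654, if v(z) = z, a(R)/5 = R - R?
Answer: 3012/133 ≈ 22.647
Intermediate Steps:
a(R) = 0 (a(R) = 5*(R - R) = 5*0 = 0)
3012/v(133) + a(14)/48654 = 3012/133 + 0/48654 = 3012*(1/133) + 0*(1/48654) = 3012/133 + 0 = 3012/133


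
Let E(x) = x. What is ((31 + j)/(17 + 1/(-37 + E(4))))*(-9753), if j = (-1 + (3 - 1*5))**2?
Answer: -321849/14 ≈ -22989.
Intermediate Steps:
j = 9 (j = (-1 + (3 - 5))**2 = (-1 - 2)**2 = (-3)**2 = 9)
((31 + j)/(17 + 1/(-37 + E(4))))*(-9753) = ((31 + 9)/(17 + 1/(-37 + 4)))*(-9753) = (40/(17 + 1/(-33)))*(-9753) = (40/(17 - 1/33))*(-9753) = (40/(560/33))*(-9753) = (40*(33/560))*(-9753) = (33/14)*(-9753) = -321849/14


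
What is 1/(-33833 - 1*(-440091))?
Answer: 1/406258 ≈ 2.4615e-6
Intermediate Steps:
1/(-33833 - 1*(-440091)) = 1/(-33833 + 440091) = 1/406258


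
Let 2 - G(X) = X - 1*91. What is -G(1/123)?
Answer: -11438/123 ≈ -92.992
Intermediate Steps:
G(X) = 93 - X (G(X) = 2 - (X - 1*91) = 2 - (X - 91) = 2 - (-91 + X) = 2 + (91 - X) = 93 - X)
-G(1/123) = -(93 - 1/123) = -1*11438/123 = -11438/123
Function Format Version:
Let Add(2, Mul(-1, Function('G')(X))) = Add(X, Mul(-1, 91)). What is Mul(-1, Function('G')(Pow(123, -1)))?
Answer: Rational(-11438, 123) ≈ -92.992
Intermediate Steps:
Function('G')(X) = Add(93, Mul(-1, X)) (Function('G')(X) = Add(2, Mul(-1, Add(X, Mul(-1, 91)))) = Add(2, Mul(-1, Add(X, -91))) = Add(2, Mul(-1, Add(-91, X))) = Add(2, Add(91, Mul(-1, X))) = Add(93, Mul(-1, X)))
Mul(-1, Function('G')(Pow(123, -1))) = Mul(-1, Add(93, Mul(-1, Pow(123, -1)))) = Mul(-1, Add(93, Mul(-1, Rational(1, 123)))) = Mul(-1, Add(93, Rational(-1, 123))) = Mul(-1, Rational(11438, 123)) = Rational(-11438, 123)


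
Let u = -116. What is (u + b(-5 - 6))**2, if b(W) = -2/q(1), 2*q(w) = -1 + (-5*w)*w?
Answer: 119716/9 ≈ 13302.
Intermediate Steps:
q(w) = -1/2 - 5*w**2/2 (q(w) = (-1 + (-5*w)*w)/2 = (-1 - 5*w**2)/2 = -1/2 - 5*w**2/2)
b(W) = 2/3 (b(W) = -2/(-1/2 - 5/2*1**2) = -2/(-1/2 - 5/2*1) = -2/(-1/2 - 5/2) = -2/(-3) = -2*(-1/3) = 2/3)
(u + b(-5 - 6))**2 = (-116 + 2/3)**2 = (-346/3)**2 = 119716/9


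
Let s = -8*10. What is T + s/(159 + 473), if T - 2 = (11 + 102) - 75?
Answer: 3150/79 ≈ 39.873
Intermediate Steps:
s = -80
T = 40 (T = 2 + ((11 + 102) - 75) = 2 + (113 - 75) = 2 + 38 = 40)
T + s/(159 + 473) = 40 - 80/(159 + 473) = 40 - 80/632 = 40 - 80*1/632 = 40 - 10/79 = 3150/79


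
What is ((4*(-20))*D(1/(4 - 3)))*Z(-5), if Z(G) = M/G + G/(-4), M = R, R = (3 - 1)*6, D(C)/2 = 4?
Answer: 736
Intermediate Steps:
D(C) = 8 (D(C) = 2*4 = 8)
R = 12 (R = 2*6 = 12)
M = 12
Z(G) = 12/G - G/4 (Z(G) = 12/G + G/(-4) = 12/G + G*(-¼) = 12/G - G/4)
((4*(-20))*D(1/(4 - 3)))*Z(-5) = ((4*(-20))*8)*(12/(-5) - ¼*(-5)) = (-80*8)*(12*(-⅕) + 5/4) = -640*(-12/5 + 5/4) = -640*(-23/20) = 736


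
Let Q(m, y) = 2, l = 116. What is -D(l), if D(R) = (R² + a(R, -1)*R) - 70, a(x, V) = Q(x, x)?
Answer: -13618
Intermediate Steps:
a(x, V) = 2
D(R) = -70 + R² + 2*R (D(R) = (R² + 2*R) - 70 = -70 + R² + 2*R)
-D(l) = -(-70 + 116² + 2*116) = -(-70 + 13456 + 232) = -1*13618 = -13618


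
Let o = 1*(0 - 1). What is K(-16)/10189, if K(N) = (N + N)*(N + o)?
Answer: 544/10189 ≈ 0.053391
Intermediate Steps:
o = -1 (o = 1*(-1) = -1)
K(N) = 2*N*(-1 + N) (K(N) = (N + N)*(N - 1) = (2*N)*(-1 + N) = 2*N*(-1 + N))
K(-16)/10189 = (2*(-16)*(-1 - 16))/10189 = (2*(-16)*(-17))*(1/10189) = 544*(1/10189) = 544/10189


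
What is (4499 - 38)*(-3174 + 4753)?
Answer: 7043919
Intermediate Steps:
(4499 - 38)*(-3174 + 4753) = 4461*1579 = 7043919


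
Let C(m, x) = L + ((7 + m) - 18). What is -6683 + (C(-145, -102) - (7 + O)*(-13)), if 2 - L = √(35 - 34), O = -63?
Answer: -7566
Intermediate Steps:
L = 1 (L = 2 - √(35 - 34) = 2 - √1 = 2 - 1*1 = 2 - 1 = 1)
C(m, x) = -10 + m (C(m, x) = 1 + ((7 + m) - 18) = 1 + (-11 + m) = -10 + m)
-6683 + (C(-145, -102) - (7 + O)*(-13)) = -6683 + ((-10 - 145) - (7 - 63)*(-13)) = -6683 + (-155 - (-56)*(-13)) = -6683 + (-155 - 1*728) = -6683 + (-155 - 728) = -6683 - 883 = -7566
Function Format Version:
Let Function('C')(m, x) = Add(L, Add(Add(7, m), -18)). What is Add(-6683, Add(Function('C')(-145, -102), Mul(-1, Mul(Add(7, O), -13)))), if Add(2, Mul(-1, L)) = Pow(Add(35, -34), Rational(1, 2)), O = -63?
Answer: -7566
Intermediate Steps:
L = 1 (L = Add(2, Mul(-1, Pow(Add(35, -34), Rational(1, 2)))) = Add(2, Mul(-1, Pow(1, Rational(1, 2)))) = Add(2, Mul(-1, 1)) = Add(2, -1) = 1)
Function('C')(m, x) = Add(-10, m) (Function('C')(m, x) = Add(1, Add(Add(7, m), -18)) = Add(1, Add(-11, m)) = Add(-10, m))
Add(-6683, Add(Function('C')(-145, -102), Mul(-1, Mul(Add(7, O), -13)))) = Add(-6683, Add(Add(-10, -145), Mul(-1, Mul(Add(7, -63), -13)))) = Add(-6683, Add(-155, Mul(-1, Mul(-56, -13)))) = Add(-6683, Add(-155, Mul(-1, 728))) = Add(-6683, Add(-155, -728)) = Add(-6683, -883) = -7566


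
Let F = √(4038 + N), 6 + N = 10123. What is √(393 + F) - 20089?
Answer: -20089 + √(393 + √14155) ≈ -20066.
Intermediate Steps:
N = 10117 (N = -6 + 10123 = 10117)
F = √14155 (F = √(4038 + 10117) = √14155 ≈ 118.97)
√(393 + F) - 20089 = √(393 + √14155) - 20089 = -20089 + √(393 + √14155)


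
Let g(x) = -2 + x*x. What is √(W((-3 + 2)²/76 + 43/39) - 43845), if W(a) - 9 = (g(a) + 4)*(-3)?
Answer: I*√385197755979/2964 ≈ 209.39*I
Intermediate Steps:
g(x) = -2 + x²
W(a) = 3 - 3*a² (W(a) = 9 + ((-2 + a²) + 4)*(-3) = 9 + (2 + a²)*(-3) = 9 + (-6 - 3*a²) = 3 - 3*a²)
√(W((-3 + 2)²/76 + 43/39) - 43845) = √((3 - 3*((-3 + 2)²/76 + 43/39)²) - 43845) = √((3 - 3*((-1)²*(1/76) + 43*(1/39))²) - 43845) = √((3 - 3*(1*(1/76) + 43/39)²) - 43845) = √((3 - 3*(1/76 + 43/39)²) - 43845) = √((3 - 3*(3307/2964)²) - 43845) = √((3 - 3*10936249/8785296) - 43845) = √((3 - 10936249/2928432) - 43845) = √(-2150953/2928432 - 43845) = √(-128399251993/2928432) = I*√385197755979/2964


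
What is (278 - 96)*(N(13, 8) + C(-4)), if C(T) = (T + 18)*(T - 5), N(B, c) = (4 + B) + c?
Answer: -18382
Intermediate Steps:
N(B, c) = 4 + B + c
C(T) = (-5 + T)*(18 + T) (C(T) = (18 + T)*(-5 + T) = (-5 + T)*(18 + T))
(278 - 96)*(N(13, 8) + C(-4)) = (278 - 96)*((4 + 13 + 8) + (-90 + (-4)² + 13*(-4))) = 182*(25 + (-90 + 16 - 52)) = 182*(25 - 126) = 182*(-101) = -18382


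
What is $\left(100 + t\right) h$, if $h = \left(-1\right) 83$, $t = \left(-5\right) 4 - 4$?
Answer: $-6308$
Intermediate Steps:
$t = -24$ ($t = -20 - 4 = -24$)
$h = -83$
$\left(100 + t\right) h = \left(100 - 24\right) \left(-83\right) = 76 \left(-83\right) = -6308$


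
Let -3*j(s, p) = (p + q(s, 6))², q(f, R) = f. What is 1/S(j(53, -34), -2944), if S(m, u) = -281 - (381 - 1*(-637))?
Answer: -1/1299 ≈ -0.00076982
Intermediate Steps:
j(s, p) = -(p + s)²/3
S(m, u) = -1299 (S(m, u) = -281 - (381 + 637) = -281 - 1*1018 = -281 - 1018 = -1299)
1/S(j(53, -34), -2944) = 1/(-1299) = -1/1299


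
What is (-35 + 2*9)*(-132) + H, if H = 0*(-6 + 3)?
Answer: 2244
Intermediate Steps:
H = 0 (H = 0*(-3) = 0)
(-35 + 2*9)*(-132) + H = (-35 + 2*9)*(-132) + 0 = (-35 + 18)*(-132) + 0 = -17*(-132) + 0 = 2244 + 0 = 2244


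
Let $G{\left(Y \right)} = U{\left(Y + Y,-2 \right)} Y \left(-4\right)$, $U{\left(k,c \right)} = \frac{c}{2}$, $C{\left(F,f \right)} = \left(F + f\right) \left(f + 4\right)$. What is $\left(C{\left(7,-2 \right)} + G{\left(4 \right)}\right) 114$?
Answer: $2964$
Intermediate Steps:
$C{\left(F,f \right)} = \left(4 + f\right) \left(F + f\right)$ ($C{\left(F,f \right)} = \left(F + f\right) \left(4 + f\right) = \left(4 + f\right) \left(F + f\right)$)
$U{\left(k,c \right)} = \frac{c}{2}$ ($U{\left(k,c \right)} = c \frac{1}{2} = \frac{c}{2}$)
$G{\left(Y \right)} = 4 Y$ ($G{\left(Y \right)} = \frac{1}{2} \left(-2\right) Y \left(-4\right) = - Y \left(-4\right) = 4 Y$)
$\left(C{\left(7,-2 \right)} + G{\left(4 \right)}\right) 114 = \left(\left(\left(-2\right)^{2} + 4 \cdot 7 + 4 \left(-2\right) + 7 \left(-2\right)\right) + 4 \cdot 4\right) 114 = \left(\left(4 + 28 - 8 - 14\right) + 16\right) 114 = \left(10 + 16\right) 114 = 26 \cdot 114 = 2964$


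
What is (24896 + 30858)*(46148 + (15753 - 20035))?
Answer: 2334196964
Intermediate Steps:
(24896 + 30858)*(46148 + (15753 - 20035)) = 55754*(46148 - 4282) = 55754*41866 = 2334196964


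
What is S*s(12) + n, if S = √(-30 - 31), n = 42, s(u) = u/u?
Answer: 42 + I*√61 ≈ 42.0 + 7.8102*I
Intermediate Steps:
s(u) = 1
S = I*√61 (S = √(-61) = I*√61 ≈ 7.8102*I)
S*s(12) + n = (I*√61)*1 + 42 = I*√61 + 42 = 42 + I*√61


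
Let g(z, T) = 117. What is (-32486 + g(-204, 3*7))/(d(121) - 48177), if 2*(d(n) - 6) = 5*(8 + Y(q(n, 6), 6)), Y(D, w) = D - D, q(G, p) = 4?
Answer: 32369/48151 ≈ 0.67224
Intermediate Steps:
Y(D, w) = 0
d(n) = 26 (d(n) = 6 + (5*(8 + 0))/2 = 6 + (5*8)/2 = 6 + (½)*40 = 6 + 20 = 26)
(-32486 + g(-204, 3*7))/(d(121) - 48177) = (-32486 + 117)/(26 - 48177) = -32369/(-48151) = -32369*(-1/48151) = 32369/48151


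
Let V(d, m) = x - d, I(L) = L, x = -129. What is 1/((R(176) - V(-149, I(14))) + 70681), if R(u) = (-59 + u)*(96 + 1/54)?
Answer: 6/491371 ≈ 1.2211e-5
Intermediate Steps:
V(d, m) = -129 - d
R(u) = -305915/54 + 5185*u/54 (R(u) = (-59 + u)*(96 + 1/54) = (-59 + u)*(5185/54) = -305915/54 + 5185*u/54)
1/((R(176) - V(-149, I(14))) + 70681) = 1/(((-305915/54 + (5185/54)*176) - (-129 - 1*(-149))) + 70681) = 1/(((-305915/54 + 456280/27) - (-129 + 149)) + 70681) = 1/((67405/6 - 1*20) + 70681) = 1/((67405/6 - 20) + 70681) = 1/(67285/6 + 70681) = 1/(491371/6) = 6/491371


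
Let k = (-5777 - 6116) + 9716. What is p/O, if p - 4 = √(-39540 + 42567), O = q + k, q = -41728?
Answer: -4/43905 - √3027/43905 ≈ -0.0013442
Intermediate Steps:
k = -2177 (k = -11893 + 9716 = -2177)
O = -43905 (O = -41728 - 2177 = -43905)
p = 4 + √3027 (p = 4 + √(-39540 + 42567) = 4 + √3027 ≈ 59.018)
p/O = (4 + √3027)/(-43905) = (4 + √3027)*(-1/43905) = -4/43905 - √3027/43905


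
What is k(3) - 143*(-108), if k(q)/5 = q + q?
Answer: 15474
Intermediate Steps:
k(q) = 10*q (k(q) = 5*(q + q) = 5*(2*q) = 10*q)
k(3) - 143*(-108) = 10*3 - 143*(-108) = 30 + 15444 = 15474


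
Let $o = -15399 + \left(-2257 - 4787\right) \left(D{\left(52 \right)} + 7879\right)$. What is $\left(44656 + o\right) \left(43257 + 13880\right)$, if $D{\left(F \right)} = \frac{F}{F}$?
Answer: $-3169815803431$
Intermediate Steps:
$D{\left(F \right)} = 1$
$o = -55522119$ ($o = -15399 + \left(-2257 - 4787\right) \left(1 + 7879\right) = -15399 - 55506720 = -55522119$)
$\left(44656 + o\right) \left(43257 + 13880\right) = \left(44656 - 55522119\right) \left(43257 + 13880\right) = \left(-55477463\right) 57137 = -3169815803431$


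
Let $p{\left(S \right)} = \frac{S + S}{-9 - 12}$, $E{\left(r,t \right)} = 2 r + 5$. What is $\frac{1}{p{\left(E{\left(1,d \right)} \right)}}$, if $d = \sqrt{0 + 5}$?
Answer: $- \frac{3}{2} \approx -1.5$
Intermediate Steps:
$d = \sqrt{5} \approx 2.2361$
$E{\left(r,t \right)} = 5 + 2 r$
$p{\left(S \right)} = - \frac{2 S}{21}$ ($p{\left(S \right)} = \frac{2 S}{-21} = 2 S \left(- \frac{1}{21}\right) = - \frac{2 S}{21}$)
$\frac{1}{p{\left(E{\left(1,d \right)} \right)}} = \frac{1}{\left(- \frac{2}{21}\right) \left(5 + 2 \cdot 1\right)} = \frac{1}{\left(- \frac{2}{21}\right) \left(5 + 2\right)} = \frac{1}{\left(- \frac{2}{21}\right) 7} = \frac{1}{- \frac{2}{3}} = - \frac{3}{2}$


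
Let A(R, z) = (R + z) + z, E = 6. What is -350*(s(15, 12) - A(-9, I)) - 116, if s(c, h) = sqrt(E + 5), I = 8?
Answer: 2334 - 350*sqrt(11) ≈ 1173.2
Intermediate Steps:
A(R, z) = R + 2*z
s(c, h) = sqrt(11) (s(c, h) = sqrt(6 + 5) = sqrt(11))
-350*(s(15, 12) - A(-9, I)) - 116 = -350*(sqrt(11) - (-9 + 2*8)) - 116 = -350*(sqrt(11) - (-9 + 16)) - 116 = -350*(sqrt(11) - 1*7) - 116 = -350*(sqrt(11) - 7) - 116 = -350*(-7 + sqrt(11)) - 116 = (2450 - 350*sqrt(11)) - 116 = 2334 - 350*sqrt(11)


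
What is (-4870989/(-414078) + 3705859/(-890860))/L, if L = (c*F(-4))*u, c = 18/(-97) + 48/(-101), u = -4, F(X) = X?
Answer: -352296926873587/489879979962240 ≈ -0.71915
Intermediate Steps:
c = -6474/9797 (c = 18*(-1/97) + 48*(-1/101) = -18/97 - 48/101 = -6474/9797 ≈ -0.66081)
L = -103584/9797 (L = -6474/9797*(-4)*(-4) = (25896/9797)*(-4) = -103584/9797 ≈ -10.573)
(-4870989/(-414078) + 3705859/(-890860))/L = (-4870989/(-414078) + 3705859/(-890860))/(-103584/9797) = (-4870989*(-1/414078) + 3705859*(-1/890860))*(-9797/103584) = (1623663/138026 - 3705859/890860)*(-9797/103584) = (467475762923/61480921180)*(-9797/103584) = -352296926873587/489879979962240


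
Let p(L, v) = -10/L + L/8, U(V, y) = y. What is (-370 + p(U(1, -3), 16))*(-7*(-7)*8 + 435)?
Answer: -7285043/24 ≈ -3.0354e+5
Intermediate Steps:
p(L, v) = -10/L + L/8 (p(L, v) = -10/L + L*(⅛) = -10/L + L/8)
(-370 + p(U(1, -3), 16))*(-7*(-7)*8 + 435) = (-370 + (-10/(-3) + (⅛)*(-3)))*(-7*(-7)*8 + 435) = (-370 + (-10*(-⅓) - 3/8))*(49*8 + 435) = (-370 + (10/3 - 3/8))*(392 + 435) = (-370 + 71/24)*827 = -8809/24*827 = -7285043/24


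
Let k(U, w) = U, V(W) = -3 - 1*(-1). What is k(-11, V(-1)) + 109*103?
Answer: 11216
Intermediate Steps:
V(W) = -2 (V(W) = -3 + 1 = -2)
k(-11, V(-1)) + 109*103 = -11 + 109*103 = -11 + 11227 = 11216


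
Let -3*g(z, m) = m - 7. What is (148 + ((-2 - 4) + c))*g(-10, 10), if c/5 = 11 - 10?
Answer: -147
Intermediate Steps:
g(z, m) = 7/3 - m/3 (g(z, m) = -(m - 7)/3 = -(-7 + m)/3 = 7/3 - m/3)
c = 5 (c = 5*(11 - 10) = 5*1 = 5)
(148 + ((-2 - 4) + c))*g(-10, 10) = (148 + ((-2 - 4) + 5))*(7/3 - 1/3*10) = (148 + (-6 + 5))*(7/3 - 10/3) = (148 - 1)*(-1) = 147*(-1) = -147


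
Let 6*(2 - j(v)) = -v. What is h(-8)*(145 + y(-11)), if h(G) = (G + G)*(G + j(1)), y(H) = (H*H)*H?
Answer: -332080/3 ≈ -1.1069e+5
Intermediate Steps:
j(v) = 2 + v/6 (j(v) = 2 - (-1)*v/6 = 2 + v/6)
y(H) = H**3 (y(H) = H**2*H = H**3)
h(G) = 2*G*(13/6 + G) (h(G) = (G + G)*(G + (2 + (1/6)*1)) = (2*G)*(G + (2 + 1/6)) = (2*G)*(G + 13/6) = (2*G)*(13/6 + G) = 2*G*(13/6 + G))
h(-8)*(145 + y(-11)) = ((1/3)*(-8)*(13 + 6*(-8)))*(145 + (-11)**3) = ((1/3)*(-8)*(13 - 48))*(145 - 1331) = ((1/3)*(-8)*(-35))*(-1186) = (280/3)*(-1186) = -332080/3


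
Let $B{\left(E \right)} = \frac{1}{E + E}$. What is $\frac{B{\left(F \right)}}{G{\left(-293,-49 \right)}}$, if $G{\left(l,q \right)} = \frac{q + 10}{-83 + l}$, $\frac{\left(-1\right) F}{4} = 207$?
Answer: $- \frac{47}{8073} \approx -0.0058219$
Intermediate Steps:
$F = -828$ ($F = \left(-4\right) 207 = -828$)
$B{\left(E \right)} = \frac{1}{2 E}$
$G{\left(l,q \right)} = \frac{10 + q}{-83 + l}$
$\frac{B{\left(F \right)}}{G{\left(-293,-49 \right)}} = \frac{\frac{1}{2} \frac{1}{-828}}{\frac{1}{-83 - 293} \left(10 - 49\right)} = \frac{\frac{1}{2} \left(- \frac{1}{828}\right)}{\frac{1}{-376} \left(-39\right)} = - \frac{1}{1656 \left(\left(- \frac{1}{376}\right) \left(-39\right)\right)} = - \frac{1}{1656 \cdot \frac{39}{376}} = \left(- \frac{1}{1656}\right) \frac{376}{39} = - \frac{47}{8073}$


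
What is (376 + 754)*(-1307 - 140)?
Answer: -1635110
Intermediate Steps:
(376 + 754)*(-1307 - 140) = 1130*(-1447) = -1635110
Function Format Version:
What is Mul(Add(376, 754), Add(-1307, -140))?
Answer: -1635110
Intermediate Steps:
Mul(Add(376, 754), Add(-1307, -140)) = Mul(1130, -1447) = -1635110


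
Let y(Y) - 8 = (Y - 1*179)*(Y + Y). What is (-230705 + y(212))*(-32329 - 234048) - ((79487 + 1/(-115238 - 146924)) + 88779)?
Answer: 15133317053620079/262162 ≈ 5.7725e+10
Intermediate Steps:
y(Y) = 8 + 2*Y*(-179 + Y) (y(Y) = 8 + (Y - 1*179)*(Y + Y) = 8 + (Y - 179)*(2*Y) = 8 + (-179 + Y)*(2*Y) = 8 + 2*Y*(-179 + Y))
(-230705 + y(212))*(-32329 - 234048) - ((79487 + 1/(-115238 - 146924)) + 88779) = (-230705 + (8 - 358*212 + 2*212²))*(-32329 - 234048) - ((79487 + 1/(-115238 - 146924)) + 88779) = (-230705 + (8 - 75896 + 2*44944))*(-266377) - ((79487 + 1/(-262162)) + 88779) = (-230705 + (8 - 75896 + 89888))*(-266377) - ((79487 - 1/262162) + 88779) = (-230705 + 14000)*(-266377) - (20838470893/262162 + 88779) = -216705*(-266377) - 1*44112951091/262162 = 57725227785 - 44112951091/262162 = 15133317053620079/262162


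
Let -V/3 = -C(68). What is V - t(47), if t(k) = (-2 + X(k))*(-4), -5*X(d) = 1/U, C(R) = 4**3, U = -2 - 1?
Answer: 2764/15 ≈ 184.27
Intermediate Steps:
U = -3
C(R) = 64
X(d) = 1/15 (X(d) = -1/5/(-3) = -1/5*(-1/3) = 1/15)
t(k) = 116/15 (t(k) = (-2 + 1/15)*(-4) = -29/15*(-4) = 116/15)
V = 192 (V = -(-3)*64 = -3*(-64) = 192)
V - t(47) = 192 - 1*116/15 = 192 - 116/15 = 2764/15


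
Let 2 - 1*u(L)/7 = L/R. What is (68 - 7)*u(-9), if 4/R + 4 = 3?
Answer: -427/4 ≈ -106.75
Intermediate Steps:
R = -4 (R = 4/(-4 + 3) = 4/(-1) = 4*(-1) = -4)
u(L) = 14 + 7*L/4 (u(L) = 14 - 7*L/(-4) = 14 - 7*L*(-1)/4 = 14 - (-7)*L/4 = 14 + 7*L/4)
(68 - 7)*u(-9) = (68 - 7)*(14 + (7/4)*(-9)) = 61*(14 - 63/4) = 61*(-7/4) = -427/4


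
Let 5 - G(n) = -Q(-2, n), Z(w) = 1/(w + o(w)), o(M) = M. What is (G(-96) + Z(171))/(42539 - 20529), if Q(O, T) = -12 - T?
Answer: 30439/7527420 ≈ 0.0040438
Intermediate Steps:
Z(w) = 1/(2*w) (Z(w) = 1/(w + w) = 1/(2*w))
G(n) = -7 - n (G(n) = 5 - (-1)*(-12 - n) = 5 - (12 + n) = 5 + (-12 - n) = -7 - n)
(G(-96) + Z(171))/(42539 - 20529) = ((-7 - 1*(-96)) + (1/2)/171)/(42539 - 20529) = ((-7 + 96) + (1/2)*(1/171))/22010 = (89 + 1/342)*(1/22010) = (30439/342)*(1/22010) = 30439/7527420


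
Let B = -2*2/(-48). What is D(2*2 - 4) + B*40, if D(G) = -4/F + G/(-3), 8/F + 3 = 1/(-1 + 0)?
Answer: 16/3 ≈ 5.3333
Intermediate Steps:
F = -2 (F = 8/(-3 + 1/(-1 + 0)) = 8/(-3 + 1/(-1)) = 8/(-3 - 1) = 8/(-4) = 8*(-1/4) = -2)
B = 1/12 (B = -4*(-1/48) = 1/12 ≈ 0.083333)
D(G) = 2 - G/3 (D(G) = -4/(-2) + G/(-3) = -4*(-1/2) + G*(-1/3) = 2 - G/3)
D(2*2 - 4) + B*40 = (2 - (2*2 - 4)/3) + (1/12)*40 = (2 - (4 - 4)/3) + 10/3 = (2 - 1/3*0) + 10/3 = (2 + 0) + 10/3 = 2 + 10/3 = 16/3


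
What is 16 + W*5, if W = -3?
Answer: 1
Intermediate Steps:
16 + W*5 = 16 - 3*5 = 16 - 15 = 1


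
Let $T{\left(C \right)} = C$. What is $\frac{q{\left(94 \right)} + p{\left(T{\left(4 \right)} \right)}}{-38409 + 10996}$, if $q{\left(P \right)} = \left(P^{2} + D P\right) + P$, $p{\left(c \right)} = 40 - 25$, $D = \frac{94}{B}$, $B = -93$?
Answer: $- \frac{823049}{2549409} \approx -0.32284$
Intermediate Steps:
$D = - \frac{94}{93}$ ($D = \frac{94}{-93} = 94 \left(- \frac{1}{93}\right) = - \frac{94}{93} \approx -1.0108$)
$p{\left(c \right)} = 15$
$q{\left(P \right)} = P^{2} - \frac{P}{93}$ ($q{\left(P \right)} = \left(P^{2} - \frac{94 P}{93}\right) + P = P^{2} - \frac{P}{93}$)
$\frac{q{\left(94 \right)} + p{\left(T{\left(4 \right)} \right)}}{-38409 + 10996} = \frac{94 \left(- \frac{1}{93} + 94\right) + 15}{-38409 + 10996} = \frac{94 \cdot \frac{8741}{93} + 15}{-27413} = \left(\frac{821654}{93} + 15\right) \left(- \frac{1}{27413}\right) = \frac{823049}{93} \left(- \frac{1}{27413}\right) = - \frac{823049}{2549409}$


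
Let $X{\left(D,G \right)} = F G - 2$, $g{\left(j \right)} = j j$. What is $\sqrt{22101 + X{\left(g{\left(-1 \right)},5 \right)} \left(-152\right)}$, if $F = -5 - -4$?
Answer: $\sqrt{23165} \approx 152.2$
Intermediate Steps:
$F = -1$ ($F = -5 + 4 = -1$)
$g{\left(j \right)} = j^{2}$
$X{\left(D,G \right)} = -2 - G$ ($X{\left(D,G \right)} = - G - 2 = -2 - G$)
$\sqrt{22101 + X{\left(g{\left(-1 \right)},5 \right)} \left(-152\right)} = \sqrt{22101 + \left(-2 - 5\right) \left(-152\right)} = \sqrt{22101 - -1064} = \sqrt{22101 + 1064} = \sqrt{23165}$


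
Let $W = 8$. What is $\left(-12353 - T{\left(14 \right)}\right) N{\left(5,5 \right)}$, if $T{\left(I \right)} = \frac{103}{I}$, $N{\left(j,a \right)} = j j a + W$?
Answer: $- \frac{3287855}{2} \approx -1.6439 \cdot 10^{6}$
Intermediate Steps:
$N{\left(j,a \right)} = 8 + a j^{2}$ ($N{\left(j,a \right)} = j j a + 8 = j^{2} a + 8 = a j^{2} + 8 = 8 + a j^{2}$)
$\left(-12353 - T{\left(14 \right)}\right) N{\left(5,5 \right)} = \left(-12353 - \frac{103}{14}\right) \left(8 + 5 \cdot 5^{2}\right) = \left(-12353 - 103 \cdot \frac{1}{14}\right) \left(8 + 5 \cdot 25\right) = \left(-12353 - \frac{103}{14}\right) \left(8 + 125\right) = \left(-12353 - \frac{103}{14}\right) 133 = \left(- \frac{173045}{14}\right) 133 = - \frac{3287855}{2}$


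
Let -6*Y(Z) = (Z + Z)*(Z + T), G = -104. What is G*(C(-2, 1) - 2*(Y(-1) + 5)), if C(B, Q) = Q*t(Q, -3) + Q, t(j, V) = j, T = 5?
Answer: 3328/3 ≈ 1109.3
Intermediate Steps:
Y(Z) = -Z*(5 + Z)/3 (Y(Z) = -(Z + Z)*(Z + 5)/6 = -2*Z*(5 + Z)/6 = -Z*(5 + Z)/3)
C(B, Q) = Q + Q**2 (C(B, Q) = Q*Q + Q = Q**2 + Q = Q + Q**2)
G*(C(-2, 1) - 2*(Y(-1) + 5)) = -104*(1*(1 + 1) - 2*(-1/3*(-1)*(5 - 1) + 5)) = -104*(1*2 - 2*(-1/3*(-1)*4 + 5)) = -104*(2 - 2*(4/3 + 5)) = -104*(2 - 2*19/3) = -104*(2 - 38/3) = -104*(-32/3) = 3328/3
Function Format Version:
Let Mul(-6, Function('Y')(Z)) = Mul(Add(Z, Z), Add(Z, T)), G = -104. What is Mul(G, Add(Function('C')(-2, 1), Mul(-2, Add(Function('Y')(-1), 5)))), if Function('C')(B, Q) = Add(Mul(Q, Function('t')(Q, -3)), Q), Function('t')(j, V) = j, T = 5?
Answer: Rational(3328, 3) ≈ 1109.3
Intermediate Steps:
Function('Y')(Z) = Mul(Rational(-1, 3), Z, Add(5, Z)) (Function('Y')(Z) = Mul(Rational(-1, 6), Mul(Add(Z, Z), Add(Z, 5))) = Mul(Rational(-1, 6), Mul(Mul(2, Z), Add(5, Z))) = Mul(Rational(-1, 6), Mul(2, Z, Add(5, Z))) = Mul(Rational(-1, 3), Z, Add(5, Z)))
Function('C')(B, Q) = Add(Q, Pow(Q, 2)) (Function('C')(B, Q) = Add(Mul(Q, Q), Q) = Add(Pow(Q, 2), Q) = Add(Q, Pow(Q, 2)))
Mul(G, Add(Function('C')(-2, 1), Mul(-2, Add(Function('Y')(-1), 5)))) = Mul(-104, Add(Mul(1, Add(1, 1)), Mul(-2, Add(Mul(Rational(-1, 3), -1, Add(5, -1)), 5)))) = Mul(-104, Add(Mul(1, 2), Mul(-2, Add(Mul(Rational(-1, 3), -1, 4), 5)))) = Mul(-104, Add(2, Mul(-2, Add(Rational(4, 3), 5)))) = Mul(-104, Add(2, Mul(-2, Rational(19, 3)))) = Mul(-104, Add(2, Rational(-38, 3))) = Mul(-104, Rational(-32, 3)) = Rational(3328, 3)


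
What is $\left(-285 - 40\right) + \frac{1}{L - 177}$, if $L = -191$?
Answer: $- \frac{119601}{368} \approx -325.0$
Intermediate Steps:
$\left(-285 - 40\right) + \frac{1}{L - 177} = \left(-285 - 40\right) + \frac{1}{-191 - 177} = -325 + \frac{1}{-368} = -325 - \frac{1}{368} = - \frac{119601}{368}$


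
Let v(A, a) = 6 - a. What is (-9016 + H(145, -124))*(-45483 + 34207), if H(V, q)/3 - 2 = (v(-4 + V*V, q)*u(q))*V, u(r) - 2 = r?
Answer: 77895848360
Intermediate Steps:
u(r) = 2 + r
H(V, q) = 6 + 3*V*(2 + q)*(6 - q) (H(V, q) = 6 + 3*(((6 - q)*(2 + q))*V) = 6 + 3*(((2 + q)*(6 - q))*V) = 6 + 3*(V*(2 + q)*(6 - q)) = 6 + 3*V*(2 + q)*(6 - q))
(-9016 + H(145, -124))*(-45483 + 34207) = (-9016 + (6 - 3*145*(-6 - 124)*(2 - 124)))*(-45483 + 34207) = (-9016 + (6 - 3*145*(-130)*(-122)))*(-11276) = (-9016 + (6 - 6899100))*(-11276) = (-9016 - 6899094)*(-11276) = -6908110*(-11276) = 77895848360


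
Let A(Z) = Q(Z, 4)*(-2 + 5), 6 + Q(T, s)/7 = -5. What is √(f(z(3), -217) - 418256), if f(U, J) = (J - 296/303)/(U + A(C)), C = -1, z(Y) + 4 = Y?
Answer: I*√516704732929446/35148 ≈ 646.73*I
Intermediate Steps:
z(Y) = -4 + Y
Q(T, s) = -77 (Q(T, s) = -42 + 7*(-5) = -42 - 35 = -77)
A(Z) = -231 (A(Z) = -77*(-2 + 5) = -77*3 = -231)
f(U, J) = (-296/303 + J)/(-231 + U) (f(U, J) = (J - 296/303)/(U - 231) = (J - 296*1/303)/(-231 + U) = (J - 296/303)/(-231 + U) = (-296/303 + J)/(-231 + U))
√(f(z(3), -217) - 418256) = √((-296/303 - 217)/(-231 + (-4 + 3)) - 418256) = √(-66047/303/(-231 - 1) - 418256) = √(-66047/303/(-232) - 418256) = √(-1/232*(-66047/303) - 418256) = √(66047/70296 - 418256) = √(-29401657729/70296) = I*√516704732929446/35148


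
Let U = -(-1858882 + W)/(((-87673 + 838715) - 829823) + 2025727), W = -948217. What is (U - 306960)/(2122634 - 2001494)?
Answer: -597631737061/235853038440 ≈ -2.5339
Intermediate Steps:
U = 2807099/1946946 (U = -(-1858882 - 948217)/(((-87673 + 838715) - 829823) + 2025727) = -(-2807099)/((751042 - 829823) + 2025727) = -(-2807099)/(-78781 + 2025727) = -(-2807099)/1946946 = -1*(-2807099/1946946) = 2807099/1946946 ≈ 1.4418)
(U - 306960)/(2122634 - 2001494) = (2807099/1946946 - 306960)/(2122634 - 2001494) = -597631737061/1946946/121140 = -597631737061/1946946*1/121140 = -597631737061/235853038440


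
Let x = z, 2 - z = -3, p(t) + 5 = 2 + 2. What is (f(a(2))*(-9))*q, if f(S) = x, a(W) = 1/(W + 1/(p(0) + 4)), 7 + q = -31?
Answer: 1710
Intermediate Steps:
q = -38 (q = -7 - 31 = -38)
p(t) = -1 (p(t) = -5 + (2 + 2) = -5 + 4 = -1)
z = 5 (z = 2 - 1*(-3) = 2 + 3 = 5)
a(W) = 1/(⅓ + W) (a(W) = 1/(W + 1/(-1 + 4)) = 1/(W + 1/3) = 1/(W + ⅓) = 1/(⅓ + W))
x = 5
f(S) = 5
(f(a(2))*(-9))*q = (5*(-9))*(-38) = -45*(-38) = 1710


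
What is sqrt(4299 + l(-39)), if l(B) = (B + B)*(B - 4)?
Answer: sqrt(7653) ≈ 87.481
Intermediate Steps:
l(B) = 2*B*(-4 + B) (l(B) = (2*B)*(-4 + B) = 2*B*(-4 + B))
sqrt(4299 + l(-39)) = sqrt(4299 + 2*(-39)*(-4 - 39)) = sqrt(4299 + 2*(-39)*(-43)) = sqrt(4299 + 3354) = sqrt(7653)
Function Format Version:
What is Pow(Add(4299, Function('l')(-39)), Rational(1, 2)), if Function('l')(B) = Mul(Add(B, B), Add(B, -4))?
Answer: Pow(7653, Rational(1, 2)) ≈ 87.481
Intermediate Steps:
Function('l')(B) = Mul(2, B, Add(-4, B)) (Function('l')(B) = Mul(Mul(2, B), Add(-4, B)) = Mul(2, B, Add(-4, B)))
Pow(Add(4299, Function('l')(-39)), Rational(1, 2)) = Pow(Add(4299, Mul(2, -39, Add(-4, -39))), Rational(1, 2)) = Pow(Add(4299, Mul(2, -39, -43)), Rational(1, 2)) = Pow(Add(4299, 3354), Rational(1, 2)) = Pow(7653, Rational(1, 2))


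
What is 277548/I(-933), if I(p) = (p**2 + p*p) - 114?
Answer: 23129/145072 ≈ 0.15943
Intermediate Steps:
I(p) = -114 + 2*p**2 (I(p) = (p**2 + p**2) - 114 = 2*p**2 - 114 = -114 + 2*p**2)
277548/I(-933) = 277548/(-114 + 2*(-933)**2) = 277548/(-114 + 2*870489) = 277548/(-114 + 1740978) = 277548/1740864 = 277548*(1/1740864) = 23129/145072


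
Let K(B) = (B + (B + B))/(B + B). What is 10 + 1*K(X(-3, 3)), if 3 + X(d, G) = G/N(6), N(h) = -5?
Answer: 23/2 ≈ 11.500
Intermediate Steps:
X(d, G) = -3 - G/5 (X(d, G) = -3 + G/(-5) = -3 + G*(-⅕) = -3 - G/5)
K(B) = 3/2 (K(B) = (B + 2*B)/((2*B)) = (3*B)*(1/(2*B)) = 3/2)
10 + 1*K(X(-3, 3)) = 10 + 1*(3/2) = 10 + 3/2 = 23/2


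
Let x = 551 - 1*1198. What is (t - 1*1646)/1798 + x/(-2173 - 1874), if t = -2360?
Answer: -7524488/3638253 ≈ -2.0682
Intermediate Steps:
x = -647 (x = 551 - 1198 = -647)
(t - 1*1646)/1798 + x/(-2173 - 1874) = (-2360 - 1*1646)/1798 - 647/(-2173 - 1874) = (-2360 - 1646)*(1/1798) - 647/(-4047) = -4006*1/1798 - 647*(-1/4047) = -2003/899 + 647/4047 = -7524488/3638253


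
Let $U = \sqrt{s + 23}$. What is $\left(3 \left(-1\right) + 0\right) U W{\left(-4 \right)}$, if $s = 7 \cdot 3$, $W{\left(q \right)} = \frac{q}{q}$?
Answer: $- 6 \sqrt{11} \approx -19.9$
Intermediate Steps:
$W{\left(q \right)} = 1$
$s = 21$
$U = 2 \sqrt{11}$ ($U = \sqrt{21 + 23} = \sqrt{44} = 2 \sqrt{11} \approx 6.6332$)
$\left(3 \left(-1\right) + 0\right) U W{\left(-4 \right)} = \left(3 \left(-1\right) + 0\right) 2 \sqrt{11} \cdot 1 = \left(-3 + 0\right) 2 \sqrt{11} \cdot 1 = - 3 \cdot 2 \sqrt{11} \cdot 1 = - 6 \sqrt{11} \cdot 1 = - 6 \sqrt{11}$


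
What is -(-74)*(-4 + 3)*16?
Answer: -1184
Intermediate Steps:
-(-74)*(-4 + 3)*16 = -(-74)*(-1)*16 = -37*2*16 = -74*16 = -1184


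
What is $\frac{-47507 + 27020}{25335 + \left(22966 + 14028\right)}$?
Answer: $- \frac{20487}{62329} \approx -0.32869$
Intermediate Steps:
$\frac{-47507 + 27020}{25335 + \left(22966 + 14028\right)} = - \frac{20487}{25335 + 36994} = - \frac{20487}{62329}$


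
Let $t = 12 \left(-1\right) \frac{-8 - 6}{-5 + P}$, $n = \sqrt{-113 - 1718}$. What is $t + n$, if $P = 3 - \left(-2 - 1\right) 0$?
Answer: $-84 + i \sqrt{1831} \approx -84.0 + 42.79 i$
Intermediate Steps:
$P = 3$ ($P = 3 - \left(-3\right) 0 = 3 - 0 = 3 + 0 = 3$)
$n = i \sqrt{1831}$ ($n = \sqrt{-1831} = i \sqrt{1831} \approx 42.79 i$)
$t = -84$ ($t = 12 \left(-1\right) \frac{-8 - 6}{-5 + 3} = - 12 \left(- \frac{14}{-2}\right) = - 12 \left(\left(-14\right) \left(- \frac{1}{2}\right)\right) = \left(-12\right) 7 = -84$)
$t + n = -84 + i \sqrt{1831}$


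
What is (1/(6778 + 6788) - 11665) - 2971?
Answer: -198551975/13566 ≈ -14636.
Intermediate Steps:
(1/(6778 + 6788) - 11665) - 2971 = (1/13566 - 11665) - 2971 = -158247389/13566 - 2971 = -198551975/13566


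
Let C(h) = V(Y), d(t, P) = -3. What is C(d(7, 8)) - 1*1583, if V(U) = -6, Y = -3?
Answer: -1589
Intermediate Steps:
C(h) = -6
C(d(7, 8)) - 1*1583 = -6 - 1*1583 = -6 - 1583 = -1589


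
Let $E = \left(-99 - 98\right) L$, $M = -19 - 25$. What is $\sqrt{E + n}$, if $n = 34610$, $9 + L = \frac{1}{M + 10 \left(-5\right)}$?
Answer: $\frac{31 \sqrt{334546}}{94} \approx 190.75$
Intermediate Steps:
$M = -44$ ($M = -19 - 25 = -44$)
$L = - \frac{847}{94}$ ($L = -9 + \frac{1}{-44 + 10 \left(-5\right)} = -9 + \frac{1}{-44 - 50} = -9 + \frac{1}{-94} = -9 - \frac{1}{94} = - \frac{847}{94} \approx -9.0106$)
$E = \frac{166859}{94}$ ($E = \left(-99 - 98\right) \left(- \frac{847}{94}\right) = \left(-197\right) \left(- \frac{847}{94}\right) = \frac{166859}{94} \approx 1775.1$)
$\sqrt{E + n} = \sqrt{\frac{166859}{94} + 34610} = \sqrt{\frac{3420199}{94}} = \frac{31 \sqrt{334546}}{94}$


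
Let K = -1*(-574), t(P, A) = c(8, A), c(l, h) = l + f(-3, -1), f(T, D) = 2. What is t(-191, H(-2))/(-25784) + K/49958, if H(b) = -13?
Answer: 3575109/322029268 ≈ 0.011102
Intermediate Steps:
c(l, h) = 2 + l (c(l, h) = l + 2 = 2 + l)
t(P, A) = 10 (t(P, A) = 2 + 8 = 10)
K = 574
t(-191, H(-2))/(-25784) + K/49958 = 10/(-25784) + 574/49958 = 10*(-1/25784) + 574*(1/49958) = -5/12892 + 287/24979 = 3575109/322029268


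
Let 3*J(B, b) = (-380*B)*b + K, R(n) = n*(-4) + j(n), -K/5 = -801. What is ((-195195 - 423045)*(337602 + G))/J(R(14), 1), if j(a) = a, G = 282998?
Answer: -76735948800/1331 ≈ -5.7653e+7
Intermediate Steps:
K = 4005 (K = -5*(-801) = 4005)
R(n) = -3*n (R(n) = n*(-4) + n = -4*n + n = -3*n)
J(B, b) = 1335 - 380*B*b/3 (J(B, b) = ((-380*B)*b + 4005)/3 = (-380*B*b + 4005)/3 = (4005 - 380*B*b)/3 = 1335 - 380*B*b/3)
((-195195 - 423045)*(337602 + G))/J(R(14), 1) = ((-195195 - 423045)*(337602 + 282998))/(1335 - 380/3*(-3*14)*1) = (-618240*620600)/(1335 - 380/3*(-42)*1) = -383679744000/(1335 + 5320) = -383679744000/6655 = -383679744000*1/6655 = -76735948800/1331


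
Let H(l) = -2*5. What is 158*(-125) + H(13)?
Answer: -19760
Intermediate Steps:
H(l) = -10
158*(-125) + H(13) = 158*(-125) - 10 = -19750 - 10 = -19760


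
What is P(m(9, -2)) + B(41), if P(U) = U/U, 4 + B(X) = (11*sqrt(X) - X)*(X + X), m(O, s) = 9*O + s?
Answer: -3365 + 902*sqrt(41) ≈ 2410.6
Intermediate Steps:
m(O, s) = s + 9*O
B(X) = -4 + 2*X*(-X + 11*sqrt(X)) (B(X) = -4 + (11*sqrt(X) - X)*(X + X) = -4 + (-X + 11*sqrt(X))*(2*X) = -4 + 2*X*(-X + 11*sqrt(X)))
P(U) = 1
P(m(9, -2)) + B(41) = 1 + (-4 - 2*41**2 + 22*41**(3/2)) = 1 + (-4 - 2*1681 + 22*(41*sqrt(41))) = 1 + (-4 - 3362 + 902*sqrt(41)) = 1 + (-3366 + 902*sqrt(41)) = -3365 + 902*sqrt(41)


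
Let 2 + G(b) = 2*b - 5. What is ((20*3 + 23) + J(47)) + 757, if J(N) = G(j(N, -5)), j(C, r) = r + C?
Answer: 917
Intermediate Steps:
j(C, r) = C + r
G(b) = -7 + 2*b (G(b) = -2 + (2*b - 5) = -2 + (-5 + 2*b) = -7 + 2*b)
J(N) = -17 + 2*N (J(N) = -7 + 2*(N - 5) = -7 + 2*(-5 + N) = -7 + (-10 + 2*N) = -17 + 2*N)
((20*3 + 23) + J(47)) + 757 = ((20*3 + 23) + (-17 + 2*47)) + 757 = ((60 + 23) + (-17 + 94)) + 757 = (83 + 77) + 757 = 160 + 757 = 917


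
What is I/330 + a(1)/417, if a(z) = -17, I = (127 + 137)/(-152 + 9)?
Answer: -13823/298155 ≈ -0.046362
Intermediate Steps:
I = -24/13 (I = 264/(-143) = 264*(-1/143) = -24/13 ≈ -1.8462)
I/330 + a(1)/417 = -24/13/330 - 17/417 = -24/13*1/330 - 17*1/417 = -4/715 - 17/417 = -13823/298155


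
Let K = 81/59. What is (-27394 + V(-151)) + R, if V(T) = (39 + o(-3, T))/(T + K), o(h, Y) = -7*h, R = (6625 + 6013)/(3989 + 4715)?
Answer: -263105549903/9604864 ≈ -27393.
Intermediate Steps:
R = 6319/4352 (R = 12638/8704 = 12638*(1/8704) = 6319/4352 ≈ 1.4520)
K = 81/59 (K = 81*(1/59) = 81/59 ≈ 1.3729)
V(T) = 60/(81/59 + T) (V(T) = (39 - 7*(-3))/(T + 81/59) = (39 + 21)/(81/59 + T) = 60/(81/59 + T))
(-27394 + V(-151)) + R = (-27394 + 3540/(81 + 59*(-151))) + 6319/4352 = (-27394 + 3540/(81 - 8909)) + 6319/4352 = (-27394 + 3540/(-8828)) + 6319/4352 = (-27394 + 3540*(-1/8828)) + 6319/4352 = (-27394 - 885/2207) + 6319/4352 = -60459443/2207 + 6319/4352 = -263105549903/9604864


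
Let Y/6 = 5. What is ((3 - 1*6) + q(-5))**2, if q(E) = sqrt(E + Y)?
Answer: 4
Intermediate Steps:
Y = 30 (Y = 6*5 = 30)
q(E) = sqrt(30 + E) (q(E) = sqrt(E + 30) = sqrt(30 + E))
((3 - 1*6) + q(-5))**2 = ((3 - 1*6) + sqrt(30 - 5))**2 = ((3 - 6) + sqrt(25))**2 = (-3 + 5)**2 = 2**2 = 4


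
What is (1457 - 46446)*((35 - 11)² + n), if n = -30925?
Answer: 1365371161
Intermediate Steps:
(1457 - 46446)*((35 - 11)² + n) = (1457 - 46446)*((35 - 11)² - 30925) = -44989*(24² - 30925) = -44989*(576 - 30925) = -44989*(-30349) = 1365371161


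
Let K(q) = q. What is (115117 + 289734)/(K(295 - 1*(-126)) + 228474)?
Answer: 404851/228895 ≈ 1.7687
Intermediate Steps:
(115117 + 289734)/(K(295 - 1*(-126)) + 228474) = (115117 + 289734)/((295 - 1*(-126)) + 228474) = 404851/((295 + 126) + 228474) = 404851/(421 + 228474) = 404851/228895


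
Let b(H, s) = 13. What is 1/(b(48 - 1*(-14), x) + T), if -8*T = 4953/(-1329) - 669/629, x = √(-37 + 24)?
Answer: 1114588/15157067 ≈ 0.073536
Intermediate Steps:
x = I*√13 (x = √(-13) = I*√13 ≈ 3.6056*I)
T = 667423/1114588 (T = -(4953/(-1329) - 669/629)/8 = -(4953*(-1/1329) - 669*1/629)/8 = -(-1651/443 - 669/629)/8 = -⅛*(-1334846/278647) = 667423/1114588 ≈ 0.59881)
1/(b(48 - 1*(-14), x) + T) = 1/(13 + 667423/1114588) = 1/(15157067/1114588) = 1114588/15157067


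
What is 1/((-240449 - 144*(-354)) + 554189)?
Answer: 1/364716 ≈ 2.7419e-6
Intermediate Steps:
1/((-240449 - 144*(-354)) + 554189) = 1/((-240449 - 1*(-50976)) + 554189) = 1/((-240449 + 50976) + 554189) = 1/(-189473 + 554189) = 1/364716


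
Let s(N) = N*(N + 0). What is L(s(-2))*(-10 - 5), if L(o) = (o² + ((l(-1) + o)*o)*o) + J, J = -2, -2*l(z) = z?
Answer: -1290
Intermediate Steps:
l(z) = -z/2
s(N) = N² (s(N) = N*N = N²)
L(o) = -2 + o² + o²*(½ + o) (L(o) = (o² + ((-½*(-1) + o)*o)*o) - 2 = (o² + ((½ + o)*o)*o) - 2 = (o² + (o*(½ + o))*o) - 2 = (o² + o²*(½ + o)) - 2 = -2 + o² + o²*(½ + o))
L(s(-2))*(-10 - 5) = (-2 + ((-2)²)³ + 3*((-2)²)²/2)*(-10 - 5) = (-2 + 4³ + (3/2)*4²)*(-15) = (-2 + 64 + (3/2)*16)*(-15) = (-2 + 64 + 24)*(-15) = 86*(-15) = -1290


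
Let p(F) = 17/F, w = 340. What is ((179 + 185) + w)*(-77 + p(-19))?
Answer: -1041920/19 ≈ -54838.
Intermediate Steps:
((179 + 185) + w)*(-77 + p(-19)) = ((179 + 185) + 340)*(-77 + 17/(-19)) = (364 + 340)*(-77 + 17*(-1/19)) = 704*(-77 - 17/19) = 704*(-1480/19) = -1041920/19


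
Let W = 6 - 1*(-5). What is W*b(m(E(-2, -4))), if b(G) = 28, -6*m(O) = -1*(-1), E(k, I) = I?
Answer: 308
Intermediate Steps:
m(O) = -1/6 (m(O) = -(-1)*(-1)/6 = -1/6*1 = -1/6)
W = 11 (W = 6 + 5 = 11)
W*b(m(E(-2, -4))) = 11*28 = 308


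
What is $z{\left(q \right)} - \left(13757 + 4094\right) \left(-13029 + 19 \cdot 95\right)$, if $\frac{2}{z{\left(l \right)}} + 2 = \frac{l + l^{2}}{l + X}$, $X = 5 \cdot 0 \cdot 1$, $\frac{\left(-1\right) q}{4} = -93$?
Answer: $\frac{74333420506}{371} \approx 2.0036 \cdot 10^{8}$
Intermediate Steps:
$q = 372$ ($q = \left(-4\right) \left(-93\right) = 372$)
$X = 0$ ($X = 0 \cdot 1 = 0$)
$z{\left(l \right)} = \frac{2}{-2 + \frac{l + l^{2}}{l}}$ ($z{\left(l \right)} = \frac{2}{-2 + \frac{l + l^{2}}{l + 0}} = \frac{2}{-2 + \frac{l + l^{2}}{l}}$)
$z{\left(q \right)} - \left(13757 + 4094\right) \left(-13029 + 19 \cdot 95\right) = \frac{2}{-1 + 372} - \left(13757 + 4094\right) \left(-13029 + 19 \cdot 95\right) = \frac{2}{371} - 17851 \left(-13029 + 1805\right) = 2 \cdot \frac{1}{371} - 17851 \left(-11224\right) = \frac{2}{371} - -200359624 = \frac{2}{371} + 200359624 = \frac{74333420506}{371}$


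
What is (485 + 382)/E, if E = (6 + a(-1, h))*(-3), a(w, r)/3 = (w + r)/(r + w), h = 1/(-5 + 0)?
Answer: -289/9 ≈ -32.111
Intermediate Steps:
h = -⅕ (h = 1/(-5) = -⅕ ≈ -0.20000)
a(w, r) = 3 (a(w, r) = 3*((w + r)/(r + w)) = 3*((r + w)/(r + w)) = 3*1 = 3)
E = -27 (E = (6 + 3)*(-3) = 9*(-3) = -27)
(485 + 382)/E = (485 + 382)/(-27) = 867*(-1/27) = -289/9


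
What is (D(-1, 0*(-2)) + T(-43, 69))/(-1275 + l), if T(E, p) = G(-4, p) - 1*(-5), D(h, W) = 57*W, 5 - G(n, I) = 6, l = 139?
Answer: -1/284 ≈ -0.0035211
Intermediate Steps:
G(n, I) = -1 (G(n, I) = 5 - 1*6 = 5 - 6 = -1)
T(E, p) = 4 (T(E, p) = -1 - 1*(-5) = -1 + 5 = 4)
(D(-1, 0*(-2)) + T(-43, 69))/(-1275 + l) = (57*(0*(-2)) + 4)/(-1275 + 139) = (57*0 + 4)/(-1136) = (0 + 4)*(-1/1136) = 4*(-1/1136) = -1/284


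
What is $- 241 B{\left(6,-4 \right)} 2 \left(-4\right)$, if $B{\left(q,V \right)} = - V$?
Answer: $7712$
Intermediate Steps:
$- 241 B{\left(6,-4 \right)} 2 \left(-4\right) = - 241 \left(-1\right) \left(-4\right) 2 \left(-4\right) = - 241 \cdot 4 \cdot 2 \left(-4\right) = - 241 \cdot 8 \left(-4\right) = \left(-241\right) \left(-32\right) = 7712$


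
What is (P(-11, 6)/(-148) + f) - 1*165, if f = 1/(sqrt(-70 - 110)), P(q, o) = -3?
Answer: -24417/148 - I*sqrt(5)/30 ≈ -164.98 - 0.074536*I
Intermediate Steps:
f = -I*sqrt(5)/30 (f = 1/(sqrt(-180)) = 1/(6*I*sqrt(5)) = -I*sqrt(5)/30 ≈ -0.074536*I)
(P(-11, 6)/(-148) + f) - 1*165 = (-3/(-148) - I*sqrt(5)/30) - 1*165 = (-3*(-1/148) - I*sqrt(5)/30) - 165 = (3/148 - I*sqrt(5)/30) - 165 = -24417/148 - I*sqrt(5)/30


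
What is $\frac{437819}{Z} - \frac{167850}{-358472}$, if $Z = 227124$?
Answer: $\frac{6095894249}{2544299829} \approx 2.3959$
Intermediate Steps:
$\frac{437819}{Z} - \frac{167850}{-358472} = \frac{437819}{227124} - \frac{167850}{-358472} = 437819 \cdot \frac{1}{227124} - - \frac{83925}{179236} = \frac{437819}{227124} + \frac{83925}{179236} = \frac{6095894249}{2544299829}$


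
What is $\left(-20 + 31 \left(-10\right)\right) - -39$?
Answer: $-291$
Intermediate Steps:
$\left(-20 + 31 \left(-10\right)\right) - -39 = \left(-20 - 310\right) + 39 = -330 + 39 = -291$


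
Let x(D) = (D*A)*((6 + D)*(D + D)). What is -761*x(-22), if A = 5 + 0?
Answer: 58931840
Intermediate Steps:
A = 5
x(D) = 10*D²*(6 + D) (x(D) = (D*5)*((6 + D)*(D + D)) = (5*D)*((6 + D)*(2*D)) = (5*D)*(2*D*(6 + D)) = 10*D²*(6 + D))
-761*x(-22) = -7610*(-22)²*(6 - 22) = -7610*484*(-16) = -761*(-77440) = 58931840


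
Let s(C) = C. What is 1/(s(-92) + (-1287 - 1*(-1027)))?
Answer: -1/352 ≈ -0.0028409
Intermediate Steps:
1/(s(-92) + (-1287 - 1*(-1027))) = 1/(-92 + (-1287 - 1*(-1027))) = 1/(-92 + (-1287 + 1027)) = 1/(-92 - 260) = 1/(-352) = -1/352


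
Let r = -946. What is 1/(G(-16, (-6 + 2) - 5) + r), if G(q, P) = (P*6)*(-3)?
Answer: -1/784 ≈ -0.0012755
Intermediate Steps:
G(q, P) = -18*P (G(q, P) = (6*P)*(-3) = -18*P)
1/(G(-16, (-6 + 2) - 5) + r) = 1/(-18*((-6 + 2) - 5) - 946) = 1/(-18*(-4 - 5) - 946) = 1/(-18*(-9) - 946) = 1/(162 - 946) = 1/(-784) = -1/784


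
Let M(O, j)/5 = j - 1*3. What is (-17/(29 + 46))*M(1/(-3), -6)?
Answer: 51/5 ≈ 10.200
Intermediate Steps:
M(O, j) = -15 + 5*j (M(O, j) = 5*(j - 1*3) = 5*(j - 3) = 5*(-3 + j) = -15 + 5*j)
(-17/(29 + 46))*M(1/(-3), -6) = (-17/(29 + 46))*(-15 + 5*(-6)) = (-17/75)*(-15 - 30) = ((1/75)*(-17))*(-45) = -17/75*(-45) = 51/5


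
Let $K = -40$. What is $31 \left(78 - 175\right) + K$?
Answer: $-3047$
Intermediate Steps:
$31 \left(78 - 175\right) + K = 31 \left(78 - 175\right) - 40 = 31 \left(-97\right) - 40 = -3007 - 40 = -3047$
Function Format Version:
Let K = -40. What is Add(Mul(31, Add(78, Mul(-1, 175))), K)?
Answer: -3047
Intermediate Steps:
Add(Mul(31, Add(78, Mul(-1, 175))), K) = Add(Mul(31, Add(78, Mul(-1, 175))), -40) = Add(Mul(31, Add(78, -175)), -40) = Add(Mul(31, -97), -40) = Add(-3007, -40) = -3047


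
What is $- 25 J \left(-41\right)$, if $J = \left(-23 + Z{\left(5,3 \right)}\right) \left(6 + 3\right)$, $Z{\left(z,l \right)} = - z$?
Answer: $-258300$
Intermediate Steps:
$J = -252$ ($J = \left(-23 - 5\right) \left(6 + 3\right) = \left(-23 - 5\right) 9 = \left(-28\right) 9 = -252$)
$- 25 J \left(-41\right) = \left(-25\right) \left(-252\right) \left(-41\right) = 6300 \left(-41\right) = -258300$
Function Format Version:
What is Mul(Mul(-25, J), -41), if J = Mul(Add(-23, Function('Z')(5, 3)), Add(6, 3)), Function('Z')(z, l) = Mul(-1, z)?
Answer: -258300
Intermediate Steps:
J = -252 (J = Mul(Add(-23, Mul(-1, 5)), Add(6, 3)) = Mul(Add(-23, -5), 9) = Mul(-28, 9) = -252)
Mul(Mul(-25, J), -41) = Mul(Mul(-25, -252), -41) = Mul(6300, -41) = -258300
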